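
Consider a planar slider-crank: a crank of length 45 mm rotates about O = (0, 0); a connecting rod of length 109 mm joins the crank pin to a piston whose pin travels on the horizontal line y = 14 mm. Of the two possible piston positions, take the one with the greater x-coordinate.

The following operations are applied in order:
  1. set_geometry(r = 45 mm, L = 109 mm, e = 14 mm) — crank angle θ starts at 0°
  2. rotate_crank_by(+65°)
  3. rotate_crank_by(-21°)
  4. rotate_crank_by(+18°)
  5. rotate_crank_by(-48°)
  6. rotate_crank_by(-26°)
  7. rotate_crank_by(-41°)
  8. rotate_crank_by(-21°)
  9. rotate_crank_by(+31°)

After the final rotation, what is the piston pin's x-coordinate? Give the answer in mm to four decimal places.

set_geometry: r = 45 mm, L = 109 mm, e = 14 mm; θ ← 0°
rotate_crank_by(+65°): θ ← 0° +65° = 65°
rotate_crank_by(-21°): θ ← 65° -21° = 44°
rotate_crank_by(+18°): θ ← 44° +18° = 62°
rotate_crank_by(-48°): θ ← 62° -48° = 14°
rotate_crank_by(-26°): θ ← 14° -26° = -12°
rotate_crank_by(-41°): θ ← -12° -41° = -53°
rotate_crank_by(-21°): θ ← -53° -21° = -74°
rotate_crank_by(+31°): θ ← -74° +31° = -43°
crank pin P = (r cos θ, r sin θ) = (32.910917, -30.689926)
h = r sin θ − e = -30.689926 − 14 = -44.689926
x = r cos θ + √(L² − h²) = 32.910917 + √(11881.0 − 1997.1895) = 32.910917 + 99.417355 = 132.328272

132.3283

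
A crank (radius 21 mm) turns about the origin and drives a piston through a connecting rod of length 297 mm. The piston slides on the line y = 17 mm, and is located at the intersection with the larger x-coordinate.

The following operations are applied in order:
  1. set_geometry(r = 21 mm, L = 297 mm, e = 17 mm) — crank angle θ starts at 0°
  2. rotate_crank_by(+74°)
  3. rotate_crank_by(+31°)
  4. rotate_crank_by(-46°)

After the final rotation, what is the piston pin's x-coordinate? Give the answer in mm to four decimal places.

set_geometry: r = 21 mm, L = 297 mm, e = 17 mm; θ ← 0°
rotate_crank_by(+74°): θ ← 0° +74° = 74°
rotate_crank_by(+31°): θ ← 74° +31° = 105°
rotate_crank_by(-46°): θ ← 105° -46° = 59°
crank pin P = (r cos θ, r sin θ) = (10.815800, 18.000513)
h = r sin θ − e = 18.000513 − 17 = 1.000513
x = r cos θ + √(L² − h²) = 10.815800 + √(88209.0 − 1.0010) = 10.815800 + 296.998315 = 307.814114

307.8141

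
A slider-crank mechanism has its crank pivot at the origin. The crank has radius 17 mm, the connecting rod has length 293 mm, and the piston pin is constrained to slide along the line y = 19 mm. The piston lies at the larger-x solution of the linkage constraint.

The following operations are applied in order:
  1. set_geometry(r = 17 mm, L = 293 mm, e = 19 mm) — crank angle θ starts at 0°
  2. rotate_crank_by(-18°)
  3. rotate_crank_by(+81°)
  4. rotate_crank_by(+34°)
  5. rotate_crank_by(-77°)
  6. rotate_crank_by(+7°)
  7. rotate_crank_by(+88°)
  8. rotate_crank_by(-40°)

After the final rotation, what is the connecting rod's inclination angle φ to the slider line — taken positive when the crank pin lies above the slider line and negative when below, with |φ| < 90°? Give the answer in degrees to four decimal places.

-0.5044

set_geometry: r = 17 mm, L = 293 mm, e = 19 mm; θ ← 0°
rotate_crank_by(-18°): θ ← 0° -18° = -18°
rotate_crank_by(+81°): θ ← -18° +81° = 63°
rotate_crank_by(+34°): θ ← 63° +34° = 97°
rotate_crank_by(-77°): θ ← 97° -77° = 20°
rotate_crank_by(+7°): θ ← 20° +7° = 27°
rotate_crank_by(+88°): θ ← 27° +88° = 115°
rotate_crank_by(-40°): θ ← 115° -40° = 75°
crank pin P = (r cos θ, r sin θ) = (4.399924, 16.420739)
h = r sin θ − e = 16.420739 − 19 = -2.579261
sin φ = h / L = -2.579261 / 293 = -0.00880294
φ = arcsin(-0.00880294) = -0.504378°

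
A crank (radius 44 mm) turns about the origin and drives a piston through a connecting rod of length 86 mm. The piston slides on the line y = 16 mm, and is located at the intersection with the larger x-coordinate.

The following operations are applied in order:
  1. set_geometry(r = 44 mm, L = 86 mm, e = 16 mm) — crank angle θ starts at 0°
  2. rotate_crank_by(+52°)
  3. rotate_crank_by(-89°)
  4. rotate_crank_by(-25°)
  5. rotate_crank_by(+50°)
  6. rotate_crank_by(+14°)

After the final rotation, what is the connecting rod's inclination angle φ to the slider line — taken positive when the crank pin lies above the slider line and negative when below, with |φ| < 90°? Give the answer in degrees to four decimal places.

-9.6827

set_geometry: r = 44 mm, L = 86 mm, e = 16 mm; θ ← 0°
rotate_crank_by(+52°): θ ← 0° +52° = 52°
rotate_crank_by(-89°): θ ← 52° -89° = -37°
rotate_crank_by(-25°): θ ← -37° -25° = -62°
rotate_crank_by(+50°): θ ← -62° +50° = -12°
rotate_crank_by(+14°): θ ← -12° +14° = 2°
crank pin P = (r cos θ, r sin θ) = (43.973196, 1.535578)
h = r sin θ − e = 1.535578 − 16 = -14.464422
sin φ = h / L = -14.464422 / 86 = -0.16819096
φ = arcsin(-0.16819096) = -9.682654°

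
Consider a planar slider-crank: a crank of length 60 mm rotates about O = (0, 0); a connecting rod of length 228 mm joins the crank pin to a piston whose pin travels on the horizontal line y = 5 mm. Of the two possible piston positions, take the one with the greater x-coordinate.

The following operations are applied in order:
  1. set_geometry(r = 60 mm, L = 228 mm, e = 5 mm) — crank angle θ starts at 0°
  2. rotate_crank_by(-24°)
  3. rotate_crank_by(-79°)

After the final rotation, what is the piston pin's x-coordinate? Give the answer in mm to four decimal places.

205.4928

set_geometry: r = 60 mm, L = 228 mm, e = 5 mm; θ ← 0°
rotate_crank_by(-24°): θ ← 0° -24° = -24°
rotate_crank_by(-79°): θ ← -24° -79° = -103°
crank pin P = (r cos θ, r sin θ) = (-13.497063, -58.462204)
h = r sin θ − e = -58.462204 − 5 = -63.462204
x = r cos θ + √(L² − h²) = -13.497063 + √(51984.0 − 4027.4513) = -13.497063 + 218.989837 = 205.492774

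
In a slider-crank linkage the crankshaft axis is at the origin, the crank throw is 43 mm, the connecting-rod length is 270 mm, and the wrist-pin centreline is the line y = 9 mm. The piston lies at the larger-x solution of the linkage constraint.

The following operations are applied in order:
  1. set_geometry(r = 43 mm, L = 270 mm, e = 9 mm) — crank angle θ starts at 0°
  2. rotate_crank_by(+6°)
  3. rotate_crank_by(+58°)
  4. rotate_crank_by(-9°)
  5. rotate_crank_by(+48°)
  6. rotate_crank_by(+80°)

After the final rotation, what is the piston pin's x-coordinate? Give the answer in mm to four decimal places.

226.8244

set_geometry: r = 43 mm, L = 270 mm, e = 9 mm; θ ← 0°
rotate_crank_by(+6°): θ ← 0° +6° = 6°
rotate_crank_by(+58°): θ ← 6° +58° = 64°
rotate_crank_by(-9°): θ ← 64° -9° = 55°
rotate_crank_by(+48°): θ ← 55° +48° = 103°
rotate_crank_by(+80°): θ ← 103° +80° = 183°
crank pin P = (r cos θ, r sin θ) = (-42.941070, -2.250446)
h = r sin θ − e = -2.250446 − 9 = -11.250446
x = r cos θ + √(L² − h²) = -42.941070 + √(72900.0 − 126.5725) = -42.941070 + 269.765505 = 226.824435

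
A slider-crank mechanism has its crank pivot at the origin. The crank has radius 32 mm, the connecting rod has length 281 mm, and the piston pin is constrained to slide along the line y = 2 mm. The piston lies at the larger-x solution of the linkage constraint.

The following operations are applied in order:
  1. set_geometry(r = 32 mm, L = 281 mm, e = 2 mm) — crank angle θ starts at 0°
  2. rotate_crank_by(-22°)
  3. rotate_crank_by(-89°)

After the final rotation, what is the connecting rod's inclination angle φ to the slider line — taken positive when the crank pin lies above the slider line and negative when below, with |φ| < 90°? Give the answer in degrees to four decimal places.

-6.5132

set_geometry: r = 32 mm, L = 281 mm, e = 2 mm; θ ← 0°
rotate_crank_by(-22°): θ ← 0° -22° = -22°
rotate_crank_by(-89°): θ ← -22° -89° = -111°
crank pin P = (r cos θ, r sin θ) = (-11.467774, -29.874574)
h = r sin θ − e = -29.874574 − 2 = -31.874574
sin φ = h / L = -31.874574 / 281 = -0.11343265
φ = arcsin(-0.11343265) = -6.513231°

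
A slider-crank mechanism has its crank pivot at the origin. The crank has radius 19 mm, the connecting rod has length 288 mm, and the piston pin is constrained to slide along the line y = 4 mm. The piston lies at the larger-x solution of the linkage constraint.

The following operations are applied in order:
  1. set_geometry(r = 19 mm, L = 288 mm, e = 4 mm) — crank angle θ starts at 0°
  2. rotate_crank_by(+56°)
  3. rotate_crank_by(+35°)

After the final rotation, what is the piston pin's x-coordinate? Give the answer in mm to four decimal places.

287.2777

set_geometry: r = 19 mm, L = 288 mm, e = 4 mm; θ ← 0°
rotate_crank_by(+56°): θ ← 0° +56° = 56°
rotate_crank_by(+35°): θ ← 56° +35° = 91°
crank pin P = (r cos θ, r sin θ) = (-0.331596, 18.997106)
h = r sin θ − e = 18.997106 − 4 = 14.997106
x = r cos θ + √(L² − h²) = -0.331596 + √(82944.0 − 224.9132) = -0.331596 + 287.609261 = 287.277665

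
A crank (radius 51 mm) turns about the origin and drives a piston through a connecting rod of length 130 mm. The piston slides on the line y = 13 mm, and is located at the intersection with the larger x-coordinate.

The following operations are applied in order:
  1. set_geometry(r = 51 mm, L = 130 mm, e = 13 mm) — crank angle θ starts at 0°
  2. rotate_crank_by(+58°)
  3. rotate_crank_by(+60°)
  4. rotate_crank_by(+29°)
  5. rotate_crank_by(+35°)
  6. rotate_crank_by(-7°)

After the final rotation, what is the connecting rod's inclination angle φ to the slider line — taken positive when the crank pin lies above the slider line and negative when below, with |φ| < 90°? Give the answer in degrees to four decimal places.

-3.7733

set_geometry: r = 51 mm, L = 130 mm, e = 13 mm; θ ← 0°
rotate_crank_by(+58°): θ ← 0° +58° = 58°
rotate_crank_by(+60°): θ ← 58° +60° = 118°
rotate_crank_by(+29°): θ ← 118° +29° = 147°
rotate_crank_by(+35°): θ ← 147° +35° = 182°
rotate_crank_by(-7°): θ ← 182° -7° = 175°
crank pin P = (r cos θ, r sin θ) = (-50.805930, 4.444943)
h = r sin θ − e = 4.444943 − 13 = -8.555057
sin φ = h / L = -8.555057 / 130 = -0.06580813
φ = arcsin(-0.06580813) = -3.773255°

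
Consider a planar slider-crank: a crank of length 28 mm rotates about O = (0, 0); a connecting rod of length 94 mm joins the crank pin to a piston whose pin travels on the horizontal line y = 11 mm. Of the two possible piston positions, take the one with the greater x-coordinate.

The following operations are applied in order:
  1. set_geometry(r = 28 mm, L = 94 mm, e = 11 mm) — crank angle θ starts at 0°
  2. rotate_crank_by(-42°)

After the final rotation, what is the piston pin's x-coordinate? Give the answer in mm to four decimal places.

109.9809

set_geometry: r = 28 mm, L = 94 mm, e = 11 mm; θ ← 0°
rotate_crank_by(-42°): θ ← 0° -42° = -42°
crank pin P = (r cos θ, r sin θ) = (20.808055, -18.735657)
h = r sin θ − e = -18.735657 − 11 = -29.735657
x = r cos θ + √(L² − h²) = 20.808055 + √(8836.0 − 884.2093) = 20.808055 + 89.172814 = 109.980869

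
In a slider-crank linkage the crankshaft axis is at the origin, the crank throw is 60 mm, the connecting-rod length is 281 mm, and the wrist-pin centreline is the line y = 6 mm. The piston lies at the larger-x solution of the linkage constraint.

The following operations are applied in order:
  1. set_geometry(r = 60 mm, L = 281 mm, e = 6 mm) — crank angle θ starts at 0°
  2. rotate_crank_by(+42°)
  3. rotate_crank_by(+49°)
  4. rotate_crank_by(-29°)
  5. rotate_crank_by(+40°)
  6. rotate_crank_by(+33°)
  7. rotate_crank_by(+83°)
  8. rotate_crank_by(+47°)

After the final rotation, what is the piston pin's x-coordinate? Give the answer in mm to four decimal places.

set_geometry: r = 60 mm, L = 281 mm, e = 6 mm; θ ← 0°
rotate_crank_by(+42°): θ ← 0° +42° = 42°
rotate_crank_by(+49°): θ ← 42° +49° = 91°
rotate_crank_by(-29°): θ ← 91° -29° = 62°
rotate_crank_by(+40°): θ ← 62° +40° = 102°
rotate_crank_by(+33°): θ ← 102° +33° = 135°
rotate_crank_by(+83°): θ ← 135° +83° = 218°
rotate_crank_by(+47°): θ ← 218° +47° = 265°
crank pin P = (r cos θ, r sin θ) = (-5.229345, -59.771682)
h = r sin θ − e = -59.771682 − 6 = -65.771682
x = r cos θ + √(L² − h²) = -5.229345 + √(78961.0 − 4325.9141) = -5.229345 + 273.194227 = 267.964883

267.9649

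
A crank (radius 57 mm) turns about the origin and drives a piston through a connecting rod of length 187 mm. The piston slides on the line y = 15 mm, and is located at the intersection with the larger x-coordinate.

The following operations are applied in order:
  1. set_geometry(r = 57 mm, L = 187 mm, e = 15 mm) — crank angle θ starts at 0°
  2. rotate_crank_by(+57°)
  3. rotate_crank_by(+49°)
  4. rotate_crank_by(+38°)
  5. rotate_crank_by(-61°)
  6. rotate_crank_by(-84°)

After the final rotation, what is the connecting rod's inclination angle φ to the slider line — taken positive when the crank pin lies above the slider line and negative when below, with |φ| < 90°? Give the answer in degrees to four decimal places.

set_geometry: r = 57 mm, L = 187 mm, e = 15 mm; θ ← 0°
rotate_crank_by(+57°): θ ← 0° +57° = 57°
rotate_crank_by(+49°): θ ← 57° +49° = 106°
rotate_crank_by(+38°): θ ← 106° +38° = 144°
rotate_crank_by(-61°): θ ← 144° -61° = 83°
rotate_crank_by(-84°): θ ← 83° -84° = -1°
crank pin P = (r cos θ, r sin θ) = (56.991319, -0.994787)
h = r sin θ − e = -0.994787 − 15 = -15.994787
sin φ = h / L = -15.994787 / 187 = -0.08553362
φ = arcsin(-0.08553362) = -4.906711°

-4.9067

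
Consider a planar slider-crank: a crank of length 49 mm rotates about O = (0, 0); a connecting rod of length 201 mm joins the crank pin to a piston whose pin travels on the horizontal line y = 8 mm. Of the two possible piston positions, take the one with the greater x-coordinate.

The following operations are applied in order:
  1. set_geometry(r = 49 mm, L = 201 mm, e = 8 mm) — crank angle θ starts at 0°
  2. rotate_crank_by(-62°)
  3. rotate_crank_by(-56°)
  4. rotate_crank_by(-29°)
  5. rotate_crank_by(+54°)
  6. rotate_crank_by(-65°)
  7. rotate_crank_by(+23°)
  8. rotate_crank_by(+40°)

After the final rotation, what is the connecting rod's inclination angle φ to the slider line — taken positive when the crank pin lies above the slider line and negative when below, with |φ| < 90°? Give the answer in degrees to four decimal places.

-16.4187

set_geometry: r = 49 mm, L = 201 mm, e = 8 mm; θ ← 0°
rotate_crank_by(-62°): θ ← 0° -62° = -62°
rotate_crank_by(-56°): θ ← -62° -56° = -118°
rotate_crank_by(-29°): θ ← -118° -29° = -147°
rotate_crank_by(+54°): θ ← -147° +54° = -93°
rotate_crank_by(-65°): θ ← -93° -65° = -158°
rotate_crank_by(+23°): θ ← -158° +23° = -135°
rotate_crank_by(+40°): θ ← -135° +40° = -95°
crank pin P = (r cos θ, r sin θ) = (-4.270631, -48.813540)
h = r sin θ − e = -48.813540 − 8 = -56.813540
sin φ = h / L = -56.813540 / 201 = -0.28265443
φ = arcsin(-0.28265443) = -16.418693°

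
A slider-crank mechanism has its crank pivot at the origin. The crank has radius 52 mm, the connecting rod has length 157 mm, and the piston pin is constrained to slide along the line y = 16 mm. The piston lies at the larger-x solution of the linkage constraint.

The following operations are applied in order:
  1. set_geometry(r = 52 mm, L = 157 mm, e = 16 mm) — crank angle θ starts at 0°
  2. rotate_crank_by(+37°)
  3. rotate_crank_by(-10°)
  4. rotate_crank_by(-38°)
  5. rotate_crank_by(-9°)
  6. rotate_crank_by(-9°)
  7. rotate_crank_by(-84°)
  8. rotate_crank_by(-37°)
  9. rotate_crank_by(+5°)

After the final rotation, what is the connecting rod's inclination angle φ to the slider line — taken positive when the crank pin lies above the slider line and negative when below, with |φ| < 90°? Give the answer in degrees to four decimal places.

set_geometry: r = 52 mm, L = 157 mm, e = 16 mm; θ ← 0°
rotate_crank_by(+37°): θ ← 0° +37° = 37°
rotate_crank_by(-10°): θ ← 37° -10° = 27°
rotate_crank_by(-38°): θ ← 27° -38° = -11°
rotate_crank_by(-9°): θ ← -11° -9° = -20°
rotate_crank_by(-9°): θ ← -20° -9° = -29°
rotate_crank_by(-84°): θ ← -29° -84° = -113°
rotate_crank_by(-37°): θ ← -113° -37° = -150°
rotate_crank_by(+5°): θ ← -150° +5° = -145°
crank pin P = (r cos θ, r sin θ) = (-42.595906, -29.825975)
h = r sin θ − e = -29.825975 − 16 = -45.825975
sin φ = h / L = -45.825975 / 157 = -0.29188519
φ = arcsin(-0.29188519) = -16.970853°

-16.9709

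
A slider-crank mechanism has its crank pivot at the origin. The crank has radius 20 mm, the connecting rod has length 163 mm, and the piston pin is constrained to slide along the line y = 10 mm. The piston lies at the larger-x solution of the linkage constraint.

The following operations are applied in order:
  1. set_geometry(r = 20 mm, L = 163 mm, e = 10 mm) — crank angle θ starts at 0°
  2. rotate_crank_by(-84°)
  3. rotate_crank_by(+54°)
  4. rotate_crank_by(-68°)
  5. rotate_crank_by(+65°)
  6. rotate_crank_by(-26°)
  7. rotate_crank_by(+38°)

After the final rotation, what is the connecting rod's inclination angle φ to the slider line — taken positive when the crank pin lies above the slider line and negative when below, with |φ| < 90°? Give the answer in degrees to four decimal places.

set_geometry: r = 20 mm, L = 163 mm, e = 10 mm; θ ← 0°
rotate_crank_by(-84°): θ ← 0° -84° = -84°
rotate_crank_by(+54°): θ ← -84° +54° = -30°
rotate_crank_by(-68°): θ ← -30° -68° = -98°
rotate_crank_by(+65°): θ ← -98° +65° = -33°
rotate_crank_by(-26°): θ ← -33° -26° = -59°
rotate_crank_by(+38°): θ ← -59° +38° = -21°
crank pin P = (r cos θ, r sin θ) = (18.671609, -7.167359)
h = r sin θ − e = -7.167359 − 10 = -17.167359
sin φ = h / L = -17.167359 / 163 = -0.10532122
φ = arcsin(-0.10532122) = -6.045674°

-6.0457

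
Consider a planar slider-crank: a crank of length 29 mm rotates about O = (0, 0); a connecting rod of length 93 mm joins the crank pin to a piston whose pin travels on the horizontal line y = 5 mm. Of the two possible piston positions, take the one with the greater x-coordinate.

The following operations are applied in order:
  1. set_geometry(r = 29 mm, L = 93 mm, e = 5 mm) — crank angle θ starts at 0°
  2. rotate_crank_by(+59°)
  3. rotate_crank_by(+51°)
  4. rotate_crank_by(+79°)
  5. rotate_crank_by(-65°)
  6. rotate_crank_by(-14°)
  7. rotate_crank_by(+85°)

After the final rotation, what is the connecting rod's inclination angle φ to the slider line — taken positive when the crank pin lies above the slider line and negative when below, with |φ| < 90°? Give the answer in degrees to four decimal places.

set_geometry: r = 29 mm, L = 93 mm, e = 5 mm; θ ← 0°
rotate_crank_by(+59°): θ ← 0° +59° = 59°
rotate_crank_by(+51°): θ ← 59° +51° = 110°
rotate_crank_by(+79°): θ ← 110° +79° = 189°
rotate_crank_by(-65°): θ ← 189° -65° = 124°
rotate_crank_by(-14°): θ ← 124° -14° = 110°
rotate_crank_by(+85°): θ ← 110° +85° = 195°
crank pin P = (r cos θ, r sin θ) = (-28.011849, -7.505752)
h = r sin θ − e = -7.505752 − 5 = -12.505752
sin φ = h / L = -12.505752 / 93 = -0.13447045
φ = arcsin(-0.13447045) = -7.728000°

-7.7280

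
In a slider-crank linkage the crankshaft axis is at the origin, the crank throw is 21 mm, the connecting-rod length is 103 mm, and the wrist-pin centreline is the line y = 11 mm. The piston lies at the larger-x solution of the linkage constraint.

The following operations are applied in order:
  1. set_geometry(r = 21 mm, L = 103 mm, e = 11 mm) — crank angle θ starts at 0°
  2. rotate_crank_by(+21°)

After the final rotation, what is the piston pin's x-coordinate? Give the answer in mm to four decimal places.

122.5466

set_geometry: r = 21 mm, L = 103 mm, e = 11 mm; θ ← 0°
rotate_crank_by(+21°): θ ← 0° +21° = 21°
crank pin P = (r cos θ, r sin θ) = (19.605189, 7.525727)
h = r sin θ − e = 7.525727 − 11 = -3.474273
x = r cos θ + √(L² − h²) = 19.605189 + √(10609.0 − 12.0706) = 19.605189 + 102.941388 = 122.546577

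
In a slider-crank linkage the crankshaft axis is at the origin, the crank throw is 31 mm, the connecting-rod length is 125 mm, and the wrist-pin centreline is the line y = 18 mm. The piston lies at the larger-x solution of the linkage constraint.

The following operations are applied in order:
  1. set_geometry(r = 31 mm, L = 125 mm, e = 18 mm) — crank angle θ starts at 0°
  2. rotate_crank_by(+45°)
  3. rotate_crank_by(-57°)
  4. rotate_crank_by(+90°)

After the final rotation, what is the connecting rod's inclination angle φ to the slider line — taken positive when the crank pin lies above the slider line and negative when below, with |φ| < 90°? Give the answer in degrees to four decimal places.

5.6574

set_geometry: r = 31 mm, L = 125 mm, e = 18 mm; θ ← 0°
rotate_crank_by(+45°): θ ← 0° +45° = 45°
rotate_crank_by(-57°): θ ← 45° -57° = -12°
rotate_crank_by(+90°): θ ← -12° +90° = 78°
crank pin P = (r cos θ, r sin θ) = (6.445262, 30.322576)
h = r sin θ − e = 30.322576 − 18 = 12.322576
sin φ = h / L = 12.322576 / 125 = 0.09858060
φ = arcsin(0.09858060) = 5.657441°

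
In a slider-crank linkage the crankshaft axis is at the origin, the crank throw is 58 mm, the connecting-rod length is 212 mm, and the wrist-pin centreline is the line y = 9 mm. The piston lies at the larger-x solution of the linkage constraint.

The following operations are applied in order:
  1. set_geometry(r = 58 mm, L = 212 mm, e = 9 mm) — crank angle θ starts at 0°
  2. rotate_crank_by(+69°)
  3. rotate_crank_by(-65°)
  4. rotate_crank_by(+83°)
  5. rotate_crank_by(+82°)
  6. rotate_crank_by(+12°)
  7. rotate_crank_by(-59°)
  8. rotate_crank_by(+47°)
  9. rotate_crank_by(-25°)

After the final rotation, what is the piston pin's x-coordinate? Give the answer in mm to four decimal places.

set_geometry: r = 58 mm, L = 212 mm, e = 9 mm; θ ← 0°
rotate_crank_by(+69°): θ ← 0° +69° = 69°
rotate_crank_by(-65°): θ ← 69° -65° = 4°
rotate_crank_by(+83°): θ ← 4° +83° = 87°
rotate_crank_by(+82°): θ ← 87° +82° = 169°
rotate_crank_by(+12°): θ ← 169° +12° = 181°
rotate_crank_by(-59°): θ ← 181° -59° = 122°
rotate_crank_by(+47°): θ ← 122° +47° = 169°
rotate_crank_by(-25°): θ ← 169° -25° = 144°
crank pin P = (r cos θ, r sin θ) = (-46.922986, 34.091545)
h = r sin θ − e = 34.091545 − 9 = 25.091545
x = r cos θ + √(L² − h²) = -46.922986 + √(44944.0 − 629.5856) = -46.922986 + 210.509891 = 163.586906

163.5869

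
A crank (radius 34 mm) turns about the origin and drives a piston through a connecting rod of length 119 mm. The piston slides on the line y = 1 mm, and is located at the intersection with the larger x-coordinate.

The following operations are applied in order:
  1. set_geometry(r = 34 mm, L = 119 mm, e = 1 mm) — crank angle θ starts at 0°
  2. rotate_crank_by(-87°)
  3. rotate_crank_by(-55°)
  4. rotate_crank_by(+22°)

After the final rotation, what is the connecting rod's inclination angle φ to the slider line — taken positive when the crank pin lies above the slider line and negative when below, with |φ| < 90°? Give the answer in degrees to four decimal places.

set_geometry: r = 34 mm, L = 119 mm, e = 1 mm; θ ← 0°
rotate_crank_by(-87°): θ ← 0° -87° = -87°
rotate_crank_by(-55°): θ ← -87° -55° = -142°
rotate_crank_by(+22°): θ ← -142° +22° = -120°
crank pin P = (r cos θ, r sin θ) = (-17.000000, -29.444864)
h = r sin θ − e = -29.444864 − 1 = -30.444864
sin φ = h / L = -30.444864 / 119 = -0.25583919
φ = arcsin(-0.25583919) = -14.823317°

-14.8233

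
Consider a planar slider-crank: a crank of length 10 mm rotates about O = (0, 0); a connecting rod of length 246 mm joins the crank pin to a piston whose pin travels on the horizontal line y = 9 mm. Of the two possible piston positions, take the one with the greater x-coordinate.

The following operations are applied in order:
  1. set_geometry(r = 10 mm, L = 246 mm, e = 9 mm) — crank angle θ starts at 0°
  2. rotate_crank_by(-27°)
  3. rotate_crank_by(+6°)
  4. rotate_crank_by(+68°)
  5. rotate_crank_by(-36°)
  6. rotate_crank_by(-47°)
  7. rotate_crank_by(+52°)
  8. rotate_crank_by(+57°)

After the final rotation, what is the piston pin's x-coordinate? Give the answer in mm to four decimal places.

248.9231

set_geometry: r = 10 mm, L = 246 mm, e = 9 mm; θ ← 0°
rotate_crank_by(-27°): θ ← 0° -27° = -27°
rotate_crank_by(+6°): θ ← -27° +6° = -21°
rotate_crank_by(+68°): θ ← -21° +68° = 47°
rotate_crank_by(-36°): θ ← 47° -36° = 11°
rotate_crank_by(-47°): θ ← 11° -47° = -36°
rotate_crank_by(+52°): θ ← -36° +52° = 16°
rotate_crank_by(+57°): θ ← 16° +57° = 73°
crank pin P = (r cos θ, r sin θ) = (2.923717, 9.563048)
h = r sin θ − e = 9.563048 − 9 = 0.563048
x = r cos θ + √(L² − h²) = 2.923717 + √(60516.0 − 0.3170) = 2.923717 + 245.999356 = 248.923073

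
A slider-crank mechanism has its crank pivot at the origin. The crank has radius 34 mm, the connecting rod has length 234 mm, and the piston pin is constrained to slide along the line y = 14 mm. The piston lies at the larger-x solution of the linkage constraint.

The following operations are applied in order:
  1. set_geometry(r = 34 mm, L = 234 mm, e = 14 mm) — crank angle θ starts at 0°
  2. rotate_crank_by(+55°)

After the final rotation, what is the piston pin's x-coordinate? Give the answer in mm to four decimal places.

set_geometry: r = 34 mm, L = 234 mm, e = 14 mm; θ ← 0°
rotate_crank_by(+55°): θ ← 0° +55° = 55°
crank pin P = (r cos θ, r sin θ) = (19.501599, 27.851170)
h = r sin θ − e = 27.851170 − 14 = 13.851170
x = r cos θ + √(L² − h²) = 19.501599 + √(54756.0 − 191.8549) = 19.501599 + 233.589694 = 253.091293

253.0913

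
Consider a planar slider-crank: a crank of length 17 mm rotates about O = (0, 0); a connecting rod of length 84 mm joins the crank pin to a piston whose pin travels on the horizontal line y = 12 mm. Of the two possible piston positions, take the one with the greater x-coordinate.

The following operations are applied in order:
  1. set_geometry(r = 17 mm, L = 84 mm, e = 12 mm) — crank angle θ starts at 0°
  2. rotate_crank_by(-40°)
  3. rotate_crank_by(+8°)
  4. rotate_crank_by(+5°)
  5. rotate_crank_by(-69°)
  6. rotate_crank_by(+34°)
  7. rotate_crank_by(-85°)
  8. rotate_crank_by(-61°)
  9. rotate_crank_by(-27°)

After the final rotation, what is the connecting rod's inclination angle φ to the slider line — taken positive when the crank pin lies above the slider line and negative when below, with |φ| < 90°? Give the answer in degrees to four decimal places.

1.3135

set_geometry: r = 17 mm, L = 84 mm, e = 12 mm; θ ← 0°
rotate_crank_by(-40°): θ ← 0° -40° = -40°
rotate_crank_by(+8°): θ ← -40° +8° = -32°
rotate_crank_by(+5°): θ ← -32° +5° = -27°
rotate_crank_by(-69°): θ ← -27° -69° = -96°
rotate_crank_by(+34°): θ ← -96° +34° = -62°
rotate_crank_by(-85°): θ ← -62° -85° = -147°
rotate_crank_by(-61°): θ ← -147° -61° = -208°
rotate_crank_by(-27°): θ ← -208° -27° = -235°
crank pin P = (r cos θ, r sin θ) = (-9.750799, 13.925585)
h = r sin θ − e = 13.925585 − 12 = 1.925585
sin φ = h / L = 1.925585 / 84 = 0.02292363
φ = arcsin(0.02292363) = 1.313542°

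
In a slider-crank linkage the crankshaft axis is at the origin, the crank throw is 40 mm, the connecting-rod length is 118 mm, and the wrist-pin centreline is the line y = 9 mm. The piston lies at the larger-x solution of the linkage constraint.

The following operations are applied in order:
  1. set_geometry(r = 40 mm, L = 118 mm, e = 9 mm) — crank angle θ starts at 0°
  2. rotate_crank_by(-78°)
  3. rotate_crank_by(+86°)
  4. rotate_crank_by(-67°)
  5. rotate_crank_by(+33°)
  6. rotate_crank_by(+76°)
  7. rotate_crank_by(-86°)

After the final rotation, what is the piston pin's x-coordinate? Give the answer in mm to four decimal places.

145.7935

set_geometry: r = 40 mm, L = 118 mm, e = 9 mm; θ ← 0°
rotate_crank_by(-78°): θ ← 0° -78° = -78°
rotate_crank_by(+86°): θ ← -78° +86° = 8°
rotate_crank_by(-67°): θ ← 8° -67° = -59°
rotate_crank_by(+33°): θ ← -59° +33° = -26°
rotate_crank_by(+76°): θ ← -26° +76° = 50°
rotate_crank_by(-86°): θ ← 50° -86° = -36°
crank pin P = (r cos θ, r sin θ) = (32.360680, -23.511410)
h = r sin θ − e = -23.511410 − 9 = -32.511410
x = r cos θ + √(L² − h²) = 32.360680 + √(13924.0 − 1056.9918) = 32.360680 + 113.432836 = 145.793515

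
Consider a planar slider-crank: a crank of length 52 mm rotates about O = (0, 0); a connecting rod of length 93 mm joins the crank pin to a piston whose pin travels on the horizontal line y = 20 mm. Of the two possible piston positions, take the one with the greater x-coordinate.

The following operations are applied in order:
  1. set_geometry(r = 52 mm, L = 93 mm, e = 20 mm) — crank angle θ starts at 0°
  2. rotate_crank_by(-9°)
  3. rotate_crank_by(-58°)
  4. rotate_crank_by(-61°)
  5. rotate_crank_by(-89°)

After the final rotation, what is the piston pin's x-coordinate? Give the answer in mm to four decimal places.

set_geometry: r = 52 mm, L = 93 mm, e = 20 mm; θ ← 0°
rotate_crank_by(-9°): θ ← 0° -9° = -9°
rotate_crank_by(-58°): θ ← -9° -58° = -67°
rotate_crank_by(-61°): θ ← -67° -61° = -128°
rotate_crank_by(-89°): θ ← -128° -89° = -217°
crank pin P = (r cos θ, r sin θ) = (-41.529047, 31.294381)
h = r sin θ − e = 31.294381 − 20 = 11.294381
x = r cos θ + √(L² − h²) = -41.529047 + √(8649.0 − 127.5630) = -41.529047 + 92.311630 = 50.782583

50.7826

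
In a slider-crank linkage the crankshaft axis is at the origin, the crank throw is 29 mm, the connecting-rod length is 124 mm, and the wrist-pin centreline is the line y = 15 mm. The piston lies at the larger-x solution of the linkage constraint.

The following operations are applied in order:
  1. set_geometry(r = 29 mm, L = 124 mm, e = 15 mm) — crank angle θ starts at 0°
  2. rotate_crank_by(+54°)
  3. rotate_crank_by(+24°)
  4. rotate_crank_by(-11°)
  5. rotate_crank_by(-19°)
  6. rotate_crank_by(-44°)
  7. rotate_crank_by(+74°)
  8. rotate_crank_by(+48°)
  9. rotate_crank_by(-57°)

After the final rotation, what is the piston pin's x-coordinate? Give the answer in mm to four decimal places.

133.8035

set_geometry: r = 29 mm, L = 124 mm, e = 15 mm; θ ← 0°
rotate_crank_by(+54°): θ ← 0° +54° = 54°
rotate_crank_by(+24°): θ ← 54° +24° = 78°
rotate_crank_by(-11°): θ ← 78° -11° = 67°
rotate_crank_by(-19°): θ ← 67° -19° = 48°
rotate_crank_by(-44°): θ ← 48° -44° = 4°
rotate_crank_by(+74°): θ ← 4° +74° = 78°
rotate_crank_by(+48°): θ ← 78° +48° = 126°
rotate_crank_by(-57°): θ ← 126° -57° = 69°
crank pin P = (r cos θ, r sin θ) = (10.392671, 27.073832)
h = r sin θ − e = 27.073832 − 15 = 12.073832
x = r cos θ + √(L² − h²) = 10.392671 + √(15376.0 − 145.7774) = 10.392671 + 123.410788 = 133.803458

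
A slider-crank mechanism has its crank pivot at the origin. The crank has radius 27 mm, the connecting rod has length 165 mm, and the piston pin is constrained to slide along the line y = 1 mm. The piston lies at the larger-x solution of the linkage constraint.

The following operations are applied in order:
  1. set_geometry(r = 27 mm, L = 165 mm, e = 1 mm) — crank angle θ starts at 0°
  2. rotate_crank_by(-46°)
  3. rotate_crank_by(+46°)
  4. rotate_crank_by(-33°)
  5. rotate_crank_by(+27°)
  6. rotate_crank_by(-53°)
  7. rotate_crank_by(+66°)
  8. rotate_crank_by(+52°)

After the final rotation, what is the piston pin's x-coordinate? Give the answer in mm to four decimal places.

set_geometry: r = 27 mm, L = 165 mm, e = 1 mm; θ ← 0°
rotate_crank_by(-46°): θ ← 0° -46° = -46°
rotate_crank_by(+46°): θ ← -46° +46° = 0°
rotate_crank_by(-33°): θ ← 0° -33° = -33°
rotate_crank_by(+27°): θ ← -33° +27° = -6°
rotate_crank_by(-53°): θ ← -6° -53° = -59°
rotate_crank_by(+66°): θ ← -59° +66° = 7°
rotate_crank_by(+52°): θ ← 7° +52° = 59°
crank pin P = (r cos θ, r sin θ) = (13.906028, 23.143517)
h = r sin θ − e = 23.143517 − 1 = 22.143517
x = r cos θ + √(L² − h²) = 13.906028 + √(27225.0 − 490.3354) = 13.906028 + 163.507384 = 177.413412

177.4134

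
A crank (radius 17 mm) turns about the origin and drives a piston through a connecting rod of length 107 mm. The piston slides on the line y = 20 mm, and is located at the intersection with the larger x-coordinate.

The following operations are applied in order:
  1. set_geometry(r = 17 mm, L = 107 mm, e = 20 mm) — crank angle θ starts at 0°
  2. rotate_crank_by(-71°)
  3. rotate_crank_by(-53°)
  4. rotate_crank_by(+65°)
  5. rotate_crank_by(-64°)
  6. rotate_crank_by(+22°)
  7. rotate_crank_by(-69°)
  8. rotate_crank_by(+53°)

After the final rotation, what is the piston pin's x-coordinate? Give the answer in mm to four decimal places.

set_geometry: r = 17 mm, L = 107 mm, e = 20 mm; θ ← 0°
rotate_crank_by(-71°): θ ← 0° -71° = -71°
rotate_crank_by(-53°): θ ← -71° -53° = -124°
rotate_crank_by(+65°): θ ← -124° +65° = -59°
rotate_crank_by(-64°): θ ← -59° -64° = -123°
rotate_crank_by(+22°): θ ← -123° +22° = -101°
rotate_crank_by(-69°): θ ← -101° -69° = -170°
rotate_crank_by(+53°): θ ← -170° +53° = -117°
crank pin P = (r cos θ, r sin θ) = (-7.717838, -15.147111)
h = r sin θ − e = -15.147111 − 20 = -35.147111
x = r cos θ + √(L² − h²) = -7.717838 + √(11449.0 − 1235.3194) = -7.717838 + 101.062756 = 93.344917

93.3449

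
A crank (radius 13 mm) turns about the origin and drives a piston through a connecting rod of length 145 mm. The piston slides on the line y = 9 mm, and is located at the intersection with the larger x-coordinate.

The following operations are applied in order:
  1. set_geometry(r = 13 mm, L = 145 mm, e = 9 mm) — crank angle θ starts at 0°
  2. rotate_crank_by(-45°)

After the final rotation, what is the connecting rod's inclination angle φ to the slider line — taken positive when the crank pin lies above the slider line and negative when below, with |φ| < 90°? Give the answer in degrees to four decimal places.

-7.2076

set_geometry: r = 13 mm, L = 145 mm, e = 9 mm; θ ← 0°
rotate_crank_by(-45°): θ ← 0° -45° = -45°
crank pin P = (r cos θ, r sin θ) = (9.192388, -9.192388)
h = r sin θ − e = -9.192388 − 9 = -18.192388
sin φ = h / L = -18.192388 / 145 = -0.12546475
φ = arcsin(-0.12546475) = -7.207595°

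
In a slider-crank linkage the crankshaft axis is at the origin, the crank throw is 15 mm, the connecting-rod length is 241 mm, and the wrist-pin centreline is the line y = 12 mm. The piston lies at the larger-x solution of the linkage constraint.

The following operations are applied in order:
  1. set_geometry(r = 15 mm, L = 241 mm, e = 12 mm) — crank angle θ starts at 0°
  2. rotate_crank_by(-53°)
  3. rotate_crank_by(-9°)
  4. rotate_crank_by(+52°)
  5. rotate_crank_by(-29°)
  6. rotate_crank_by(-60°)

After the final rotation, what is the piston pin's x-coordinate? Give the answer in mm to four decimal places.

set_geometry: r = 15 mm, L = 241 mm, e = 12 mm; θ ← 0°
rotate_crank_by(-53°): θ ← 0° -53° = -53°
rotate_crank_by(-9°): θ ← -53° -9° = -62°
rotate_crank_by(+52°): θ ← -62° +52° = -10°
rotate_crank_by(-29°): θ ← -10° -29° = -39°
rotate_crank_by(-60°): θ ← -39° -60° = -99°
crank pin P = (r cos θ, r sin θ) = (-2.346517, -14.815325)
h = r sin θ − e = -14.815325 − 12 = -26.815325
x = r cos θ + √(L² − h²) = -2.346517 + √(58081.0 − 719.0617) = -2.346517 + 239.503525 = 237.157008

237.1570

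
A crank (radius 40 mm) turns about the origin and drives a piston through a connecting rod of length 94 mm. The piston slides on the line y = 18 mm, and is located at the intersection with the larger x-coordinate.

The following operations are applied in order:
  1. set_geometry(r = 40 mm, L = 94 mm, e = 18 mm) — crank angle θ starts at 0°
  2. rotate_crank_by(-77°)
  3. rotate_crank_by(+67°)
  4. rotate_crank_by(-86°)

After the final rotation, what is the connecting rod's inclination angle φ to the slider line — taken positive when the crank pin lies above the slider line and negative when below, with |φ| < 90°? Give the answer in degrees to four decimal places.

-37.9294

set_geometry: r = 40 mm, L = 94 mm, e = 18 mm; θ ← 0°
rotate_crank_by(-77°): θ ← 0° -77° = -77°
rotate_crank_by(+67°): θ ← -77° +67° = -10°
rotate_crank_by(-86°): θ ← -10° -86° = -96°
crank pin P = (r cos θ, r sin θ) = (-4.181139, -39.780876)
h = r sin θ − e = -39.780876 − 18 = -57.780876
sin φ = h / L = -57.780876 / 94 = -0.61469017
φ = arcsin(-0.61469017) = -37.929411°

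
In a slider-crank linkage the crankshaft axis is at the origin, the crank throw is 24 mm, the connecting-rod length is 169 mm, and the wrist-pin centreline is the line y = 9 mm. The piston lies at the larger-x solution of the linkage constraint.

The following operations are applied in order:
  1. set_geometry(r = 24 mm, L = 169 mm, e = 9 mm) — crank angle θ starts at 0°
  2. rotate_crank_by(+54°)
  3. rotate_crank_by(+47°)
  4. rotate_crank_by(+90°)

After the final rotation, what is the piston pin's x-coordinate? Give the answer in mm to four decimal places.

set_geometry: r = 24 mm, L = 169 mm, e = 9 mm; θ ← 0°
rotate_crank_by(+54°): θ ← 0° +54° = 54°
rotate_crank_by(+47°): θ ← 54° +47° = 101°
rotate_crank_by(+90°): θ ← 101° +90° = 191°
crank pin P = (r cos θ, r sin θ) = (-23.559052, -4.579416)
h = r sin θ − e = -4.579416 − 9 = -13.579416
x = r cos θ + √(L² − h²) = -23.559052 + √(28561.0 − 184.4005) = -23.559052 + 168.453553 = 144.894500

144.8945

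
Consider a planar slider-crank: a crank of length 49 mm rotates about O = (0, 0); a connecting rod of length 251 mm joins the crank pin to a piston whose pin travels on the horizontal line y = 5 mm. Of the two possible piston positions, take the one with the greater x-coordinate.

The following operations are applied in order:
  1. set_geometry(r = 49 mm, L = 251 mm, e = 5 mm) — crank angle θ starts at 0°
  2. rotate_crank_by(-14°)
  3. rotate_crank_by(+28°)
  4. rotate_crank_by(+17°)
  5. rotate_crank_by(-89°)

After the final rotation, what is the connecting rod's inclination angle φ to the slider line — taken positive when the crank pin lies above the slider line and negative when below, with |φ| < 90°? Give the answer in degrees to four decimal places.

-10.6889

set_geometry: r = 49 mm, L = 251 mm, e = 5 mm; θ ← 0°
rotate_crank_by(-14°): θ ← 0° -14° = -14°
rotate_crank_by(+28°): θ ← -14° +28° = 14°
rotate_crank_by(+17°): θ ← 14° +17° = 31°
rotate_crank_by(-89°): θ ← 31° -89° = -58°
crank pin P = (r cos θ, r sin θ) = (25.966044, -41.554357)
h = r sin θ − e = -41.554357 − 5 = -46.554357
sin φ = h / L = -46.554357 / 251 = -0.18547552
φ = arcsin(-0.18547552) = -10.688858°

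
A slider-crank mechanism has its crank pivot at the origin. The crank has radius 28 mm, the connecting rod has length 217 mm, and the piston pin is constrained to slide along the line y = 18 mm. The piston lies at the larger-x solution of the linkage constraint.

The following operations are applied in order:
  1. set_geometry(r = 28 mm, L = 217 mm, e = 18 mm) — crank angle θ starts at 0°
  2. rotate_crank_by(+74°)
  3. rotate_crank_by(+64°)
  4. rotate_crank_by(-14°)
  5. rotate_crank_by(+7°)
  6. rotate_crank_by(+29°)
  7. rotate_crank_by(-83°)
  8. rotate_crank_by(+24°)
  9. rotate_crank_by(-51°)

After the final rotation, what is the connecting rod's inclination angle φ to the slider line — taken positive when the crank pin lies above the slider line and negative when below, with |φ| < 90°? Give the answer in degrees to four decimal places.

0.9108

set_geometry: r = 28 mm, L = 217 mm, e = 18 mm; θ ← 0°
rotate_crank_by(+74°): θ ← 0° +74° = 74°
rotate_crank_by(+64°): θ ← 74° +64° = 138°
rotate_crank_by(-14°): θ ← 138° -14° = 124°
rotate_crank_by(+7°): θ ← 124° +7° = 131°
rotate_crank_by(+29°): θ ← 131° +29° = 160°
rotate_crank_by(-83°): θ ← 160° -83° = 77°
rotate_crank_by(+24°): θ ← 77° +24° = 101°
rotate_crank_by(-51°): θ ← 101° -51° = 50°
crank pin P = (r cos θ, r sin θ) = (17.998053, 21.449244)
h = r sin θ − e = 21.449244 − 18 = 3.449244
sin φ = h / L = 3.449244 / 217 = 0.01589514
φ = arcsin(0.01589514) = 0.910763°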